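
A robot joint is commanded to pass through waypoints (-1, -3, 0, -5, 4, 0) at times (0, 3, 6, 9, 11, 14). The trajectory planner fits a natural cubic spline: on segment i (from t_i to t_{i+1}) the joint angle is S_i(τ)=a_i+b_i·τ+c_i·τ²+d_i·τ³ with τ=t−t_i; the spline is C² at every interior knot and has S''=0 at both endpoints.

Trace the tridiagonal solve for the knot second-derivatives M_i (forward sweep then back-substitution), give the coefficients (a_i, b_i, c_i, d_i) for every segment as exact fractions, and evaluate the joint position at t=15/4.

  seg 0: a=-1 b=-973/660 c=0 d=533/5940
  seg 1: a=-3 b=313/330 c=533/660 d=-313/1188
  seg 2: a=0 b=-871/660 c=-86/55 d=2867/5940
  seg 3: a=-5 b=769/330 c=367/132 d=-373/440
  seg 4: a=4 b=541/165 c=-761/330 d=761/2970
S(15/4) = -27393/14080

Δ: Δ0=-2/3, Δ1=1, Δ2=-5/3, Δ3=9/2, Δ4=-4/3
row 1: diag=12, rhs=10; c'=1/4, d'=5/6
row 2: denom=12−3·1/4=45/4; d'=(-16−3·5/6)/(45/4)=-74/45
row 3: denom=10−3·4/15=46/5; d'=(37−3·-74/45)/(46/5)=629/138
row 4: denom=10−2·5/23=220/23; d'=(-35−2·629/138)/(220/23)=-761/165
back: M4=-761/165
back: M3=629/138−5/23·-761/165=367/66
back: M2=-74/45−4/15·367/66=-172/55
back: M1=5/6−1/4·-172/55=533/330
M: M0=0, M1=533/330, M2=-172/55, M3=367/66, M4=-761/165, M5=0
seg 0: a=-1, c=M0/2=0, d=(M1−M0)/(6·3)=533/5940, b=Δ0−h0·(2M0+M1)/6=-973/660
seg 1: a=-3, c=M1/2=533/660, d=(M2−M1)/(6·3)=-313/1188, b=Δ1−h1·(2M1+M2)/6=313/330
seg 2: a=0, c=M2/2=-86/55, d=(M3−M2)/(6·3)=2867/5940, b=Δ2−h2·(2M2+M3)/6=-871/660
seg 3: a=-5, c=M3/2=367/132, d=(M4−M3)/(6·2)=-373/440, b=Δ3−h3·(2M3+M4)/6=769/330
seg 4: a=4, c=M4/2=-761/330, d=(M5−M4)/(6·3)=761/2970, b=Δ4−h4·(2M4+M5)/6=541/165
t_q=15/4 → seg 1, τ=3/4; S=-3+313/330·τ+533/660·τ²+-313/1188·τ³=-27393/14080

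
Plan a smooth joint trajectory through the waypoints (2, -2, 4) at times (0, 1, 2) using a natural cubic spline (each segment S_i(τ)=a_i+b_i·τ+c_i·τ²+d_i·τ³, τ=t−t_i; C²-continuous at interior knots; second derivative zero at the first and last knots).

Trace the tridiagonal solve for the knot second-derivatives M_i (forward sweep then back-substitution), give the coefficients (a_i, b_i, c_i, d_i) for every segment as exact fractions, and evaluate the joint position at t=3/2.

Δ: Δ0=-4, Δ1=6
row 1: diag=4, rhs=60; c'=1/4, d'=15
back: M1=15
M: M0=0, M1=15, M2=0
seg 0: a=2, c=M0/2=0, d=(M1−M0)/(6·1)=5/2, b=Δ0−h0·(2M0+M1)/6=-13/2
seg 1: a=-2, c=M1/2=15/2, d=(M2−M1)/(6·1)=-5/2, b=Δ1−h1·(2M1+M2)/6=1
t_q=3/2 → seg 1, τ=1/2; S=-2+1·τ+15/2·τ²+-5/2·τ³=1/16

  seg 0: a=2 b=-13/2 c=0 d=5/2
  seg 1: a=-2 b=1 c=15/2 d=-5/2
S(3/2) = 1/16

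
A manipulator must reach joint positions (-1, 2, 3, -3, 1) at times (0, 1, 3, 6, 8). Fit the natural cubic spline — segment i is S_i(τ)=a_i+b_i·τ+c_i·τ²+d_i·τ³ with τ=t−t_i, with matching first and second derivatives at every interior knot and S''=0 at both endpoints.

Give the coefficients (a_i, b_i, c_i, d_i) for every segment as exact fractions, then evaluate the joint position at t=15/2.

Δ: Δ0=3, Δ1=1/2, Δ2=-2, Δ3=2
row 1: diag=6, rhs=-15; c'=1/3, d'=-5/2
row 2: denom=10−2·1/3=28/3; d'=(-15−2·-5/2)/(28/3)=-15/14
row 3: denom=10−3·9/28=253/28; d'=(24−3·-15/14)/(253/28)=762/253
back: M3=762/253
back: M2=-15/14−9/28·762/253=-516/253
back: M1=-5/2−1/3·-516/253=-921/506
M: M0=0, M1=-921/506, M2=-516/253, M3=762/253, M4=0
seg 0: a=-1, c=M0/2=0, d=(M1−M0)/(6·1)=-307/1012, b=Δ0−h0·(2M0+M1)/6=3343/1012
seg 1: a=2, c=M1/2=-921/1012, d=(M2−M1)/(6·2)=-37/2024, b=Δ1−h1·(2M1+M2)/6=1211/506
seg 2: a=3, c=M2/2=-258/253, d=(M3−M2)/(6·3)=71/253, b=Δ2−h2·(2M2+M3)/6=-371/253
seg 3: a=-3, c=M3/2=381/253, d=(M4−M3)/(6·2)=-127/506, b=Δ3−h3·(2M3+M4)/6=-2/253
t_q=15/2 → seg 3, τ=3/2; S=-3+-2/253·τ+381/253·τ²+-127/506·τ³=-1905/4048

  seg 0: a=-1 b=3343/1012 c=0 d=-307/1012
  seg 1: a=2 b=1211/506 c=-921/1012 d=-37/2024
  seg 2: a=3 b=-371/253 c=-258/253 d=71/253
  seg 3: a=-3 b=-2/253 c=381/253 d=-127/506
S(15/2) = -1905/4048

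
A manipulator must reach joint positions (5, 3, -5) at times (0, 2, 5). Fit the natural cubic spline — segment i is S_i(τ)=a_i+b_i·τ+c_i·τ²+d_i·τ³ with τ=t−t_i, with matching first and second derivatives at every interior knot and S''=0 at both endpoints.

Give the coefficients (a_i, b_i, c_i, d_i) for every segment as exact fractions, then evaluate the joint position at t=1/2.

Δ: Δ0=-1, Δ1=-8/3
row 1: diag=10, rhs=-10; c'=3/10, d'=-1
back: M1=-1
M: M0=0, M1=-1, M2=0
seg 0: a=5, c=M0/2=0, d=(M1−M0)/(6·2)=-1/12, b=Δ0−h0·(2M0+M1)/6=-2/3
seg 1: a=3, c=M1/2=-1/2, d=(M2−M1)/(6·3)=1/18, b=Δ1−h1·(2M1+M2)/6=-5/3
t_q=1/2 → seg 0, τ=1/2; S=5+-2/3·τ+0·τ²+-1/12·τ³=149/32

  seg 0: a=5 b=-2/3 c=0 d=-1/12
  seg 1: a=3 b=-5/3 c=-1/2 d=1/18
S(1/2) = 149/32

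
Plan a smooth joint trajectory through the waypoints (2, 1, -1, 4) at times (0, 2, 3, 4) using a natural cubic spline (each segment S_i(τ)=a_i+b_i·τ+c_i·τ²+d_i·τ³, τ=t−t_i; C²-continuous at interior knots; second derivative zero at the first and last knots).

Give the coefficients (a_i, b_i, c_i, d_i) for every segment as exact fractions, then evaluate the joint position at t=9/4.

Δ: Δ0=-1/2, Δ1=-2, Δ2=5
row 1: diag=6, rhs=-9; c'=1/6, d'=-3/2
row 2: denom=4−1·1/6=23/6; d'=(42−1·-3/2)/(23/6)=261/23
back: M2=261/23
back: M1=-3/2−1/6·261/23=-78/23
M: M0=0, M1=-78/23, M2=261/23, M3=0
seg 0: a=2, c=M0/2=0, d=(M1−M0)/(6·2)=-13/46, b=Δ0−h0·(2M0+M1)/6=29/46
seg 1: a=1, c=M1/2=-39/23, d=(M2−M1)/(6·1)=113/46, b=Δ1−h1·(2M1+M2)/6=-127/46
seg 2: a=-1, c=M2/2=261/46, d=(M3−M2)/(6·1)=-87/46, b=Δ2−h2·(2M2+M3)/6=28/23
t_q=9/4 → seg 1, τ=1/4; S=1+-127/46·τ+-39/23·τ²+113/46·τ³=31/128

  seg 0: a=2 b=29/46 c=0 d=-13/46
  seg 1: a=1 b=-127/46 c=-39/23 d=113/46
  seg 2: a=-1 b=28/23 c=261/46 d=-87/46
S(9/4) = 31/128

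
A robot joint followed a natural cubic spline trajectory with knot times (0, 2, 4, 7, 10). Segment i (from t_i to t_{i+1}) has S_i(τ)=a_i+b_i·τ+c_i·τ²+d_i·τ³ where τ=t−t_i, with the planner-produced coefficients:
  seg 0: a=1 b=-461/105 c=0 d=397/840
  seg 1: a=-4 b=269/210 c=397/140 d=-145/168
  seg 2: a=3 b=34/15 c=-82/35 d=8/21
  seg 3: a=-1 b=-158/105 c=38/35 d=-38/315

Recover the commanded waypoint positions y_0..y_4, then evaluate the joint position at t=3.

y_0=1 y_1=-4 y_2=3 y_3=-1 y_4=1
S(3) = -209/280

y_0 = S_0(0) = a_0 = 1
y_1 = S_1(0) = a_1 = -4
y_2 = S_2(0) = a_2 = 3
y_3 = S_3(0) = a_3 = -1
y_4 = S_3(3) = 1
t_q=3 is in segment 1 (τ=1); S_1(τ)=-209/280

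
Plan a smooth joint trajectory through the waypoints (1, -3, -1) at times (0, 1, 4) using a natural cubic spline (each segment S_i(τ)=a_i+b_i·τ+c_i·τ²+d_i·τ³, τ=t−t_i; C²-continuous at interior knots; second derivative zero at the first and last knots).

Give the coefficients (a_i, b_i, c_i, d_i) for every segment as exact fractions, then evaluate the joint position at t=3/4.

Δ: Δ0=-4, Δ1=2/3
row 1: diag=8, rhs=28; c'=3/8, d'=7/2
back: M1=7/2
M: M0=0, M1=7/2, M2=0
seg 0: a=1, c=M0/2=0, d=(M1−M0)/(6·1)=7/12, b=Δ0−h0·(2M0+M1)/6=-55/12
seg 1: a=-3, c=M1/2=7/4, d=(M2−M1)/(6·3)=-7/36, b=Δ1−h1·(2M1+M2)/6=-17/6
t_q=3/4 → seg 0, τ=3/4; S=1+-55/12·τ+0·τ²+7/12·τ³=-561/256

  seg 0: a=1 b=-55/12 c=0 d=7/12
  seg 1: a=-3 b=-17/6 c=7/4 d=-7/36
S(3/4) = -561/256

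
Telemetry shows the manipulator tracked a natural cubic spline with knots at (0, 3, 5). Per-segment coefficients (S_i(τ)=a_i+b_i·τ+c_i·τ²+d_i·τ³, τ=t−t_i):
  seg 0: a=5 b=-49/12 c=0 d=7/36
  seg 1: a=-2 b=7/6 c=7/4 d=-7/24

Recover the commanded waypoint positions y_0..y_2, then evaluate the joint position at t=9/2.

y_0=5 y_1=-2 y_2=5
S(9/2) = 173/64

y_0 = S_0(0) = a_0 = 5
y_1 = S_1(0) = a_1 = -2
y_2 = S_1(2) = 5
t_q=9/2 is in segment 1 (τ=3/2); S_1(τ)=173/64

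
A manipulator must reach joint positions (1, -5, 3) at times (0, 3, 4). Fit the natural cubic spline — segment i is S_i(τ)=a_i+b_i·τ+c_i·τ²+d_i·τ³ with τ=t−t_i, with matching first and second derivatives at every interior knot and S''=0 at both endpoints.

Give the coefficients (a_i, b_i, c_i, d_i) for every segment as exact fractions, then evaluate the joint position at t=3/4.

  seg 0: a=1 b=-23/4 c=0 d=5/12
  seg 1: a=-5 b=11/2 c=15/4 d=-5/4
S(3/4) = -803/256

Δ: Δ0=-2, Δ1=8
row 1: diag=8, rhs=60; c'=1/8, d'=15/2
back: M1=15/2
M: M0=0, M1=15/2, M2=0
seg 0: a=1, c=M0/2=0, d=(M1−M0)/(6·3)=5/12, b=Δ0−h0·(2M0+M1)/6=-23/4
seg 1: a=-5, c=M1/2=15/4, d=(M2−M1)/(6·1)=-5/4, b=Δ1−h1·(2M1+M2)/6=11/2
t_q=3/4 → seg 0, τ=3/4; S=1+-23/4·τ+0·τ²+5/12·τ³=-803/256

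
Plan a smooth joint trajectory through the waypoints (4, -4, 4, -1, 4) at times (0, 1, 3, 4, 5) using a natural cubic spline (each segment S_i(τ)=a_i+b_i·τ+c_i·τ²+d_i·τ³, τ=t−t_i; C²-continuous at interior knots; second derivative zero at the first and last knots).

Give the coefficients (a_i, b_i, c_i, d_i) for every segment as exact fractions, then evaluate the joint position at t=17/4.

Δ: Δ0=-8, Δ1=4, Δ2=-5, Δ3=5
row 1: diag=6, rhs=72; c'=1/3, d'=12
row 2: denom=6−2·1/3=16/3; d'=(-54−2·12)/(16/3)=-117/8
row 3: denom=4−1·3/16=61/16; d'=(60−1·-117/8)/(61/16)=1194/61
back: M3=1194/61
back: M2=-117/8−3/16·1194/61=-1116/61
back: M1=12−1/3·-1116/61=1104/61
M: M0=0, M1=1104/61, M2=-1116/61, M3=1194/61, M4=0
seg 0: a=4, c=M0/2=0, d=(M1−M0)/(6·1)=184/61, b=Δ0−h0·(2M0+M1)/6=-672/61
seg 1: a=-4, c=M1/2=552/61, d=(M2−M1)/(6·2)=-185/61, b=Δ1−h1·(2M1+M2)/6=-120/61
seg 2: a=4, c=M2/2=-558/61, d=(M3−M2)/(6·1)=385/61, b=Δ2−h2·(2M2+M3)/6=-132/61
seg 3: a=-1, c=M3/2=597/61, d=(M4−M3)/(6·1)=-199/61, b=Δ3−h3·(2M3+M4)/6=-93/61
t_q=17/4 → seg 3, τ=1/4; S=-1+-93/61·τ+597/61·τ²+-199/61·τ³=-3203/3904

  seg 0: a=4 b=-672/61 c=0 d=184/61
  seg 1: a=-4 b=-120/61 c=552/61 d=-185/61
  seg 2: a=4 b=-132/61 c=-558/61 d=385/61
  seg 3: a=-1 b=-93/61 c=597/61 d=-199/61
S(17/4) = -3203/3904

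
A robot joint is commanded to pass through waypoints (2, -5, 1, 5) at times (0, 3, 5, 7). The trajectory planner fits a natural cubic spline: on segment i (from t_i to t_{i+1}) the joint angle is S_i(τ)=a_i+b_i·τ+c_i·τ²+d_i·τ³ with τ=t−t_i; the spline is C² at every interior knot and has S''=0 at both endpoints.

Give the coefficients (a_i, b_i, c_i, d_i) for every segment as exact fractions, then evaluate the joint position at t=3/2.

Δ: Δ0=-7/3, Δ1=3, Δ2=2
row 1: diag=10, rhs=32; c'=1/5, d'=16/5
row 2: denom=8−2·1/5=38/5; d'=(-6−2·16/5)/(38/5)=-31/19
back: M2=-31/19
back: M1=16/5−1/5·-31/19=67/19
M: M0=0, M1=67/19, M2=-31/19, M3=0
seg 0: a=2, c=M0/2=0, d=(M1−M0)/(6·3)=67/342, b=Δ0−h0·(2M0+M1)/6=-467/114
seg 1: a=-5, c=M1/2=67/38, d=(M2−M1)/(6·2)=-49/114, b=Δ1−h1·(2M1+M2)/6=68/57
seg 2: a=1, c=M2/2=-31/38, d=(M3−M2)/(6·2)=31/228, b=Δ2−h2·(2M2+M3)/6=176/57
t_q=3/2 → seg 0, τ=3/2; S=2+-467/114·τ+0·τ²+67/342·τ³=-1059/304

  seg 0: a=2 b=-467/114 c=0 d=67/342
  seg 1: a=-5 b=68/57 c=67/38 d=-49/114
  seg 2: a=1 b=176/57 c=-31/38 d=31/228
S(3/2) = -1059/304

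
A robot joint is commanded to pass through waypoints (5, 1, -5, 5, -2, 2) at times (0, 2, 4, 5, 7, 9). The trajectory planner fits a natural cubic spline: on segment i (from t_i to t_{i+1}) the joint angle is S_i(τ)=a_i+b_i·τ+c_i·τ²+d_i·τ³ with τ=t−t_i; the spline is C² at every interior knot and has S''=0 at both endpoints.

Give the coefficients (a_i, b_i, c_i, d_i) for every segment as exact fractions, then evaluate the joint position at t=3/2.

  seg 0: a=5 b=-1/4 c=0 d=-7/16
  seg 1: a=1 b=-11/2 c=-21/8 d=31/16
  seg 2: a=-5 b=29/4 c=9 d=-25/4
  seg 3: a=5 b=13/2 c=-39/4 d=19/8
  seg 4: a=-2 b=-4 c=9/2 d=-3/4
S(3/2) = 403/128

Δ: Δ0=-2, Δ1=-3, Δ2=10, Δ3=-7/2, Δ4=2
row 1: diag=8, rhs=-6; c'=1/4, d'=-3/4
row 2: denom=6−2·1/4=11/2; d'=(78−2·-3/4)/(11/2)=159/11
row 3: denom=6−1·2/11=64/11; d'=(-81−1·159/11)/(64/11)=-525/32
row 4: denom=8−2·11/32=117/16; d'=(33−2·-525/32)/(117/16)=9
back: M4=9
back: M3=-525/32−11/32·9=-39/2
back: M2=159/11−2/11·-39/2=18
back: M1=-3/4−1/4·18=-21/4
M: M0=0, M1=-21/4, M2=18, M3=-39/2, M4=9, M5=0
seg 0: a=5, c=M0/2=0, d=(M1−M0)/(6·2)=-7/16, b=Δ0−h0·(2M0+M1)/6=-1/4
seg 1: a=1, c=M1/2=-21/8, d=(M2−M1)/(6·2)=31/16, b=Δ1−h1·(2M1+M2)/6=-11/2
seg 2: a=-5, c=M2/2=9, d=(M3−M2)/(6·1)=-25/4, b=Δ2−h2·(2M2+M3)/6=29/4
seg 3: a=5, c=M3/2=-39/4, d=(M4−M3)/(6·2)=19/8, b=Δ3−h3·(2M3+M4)/6=13/2
seg 4: a=-2, c=M4/2=9/2, d=(M5−M4)/(6·2)=-3/4, b=Δ4−h4·(2M4+M5)/6=-4
t_q=3/2 → seg 0, τ=3/2; S=5+-1/4·τ+0·τ²+-7/16·τ³=403/128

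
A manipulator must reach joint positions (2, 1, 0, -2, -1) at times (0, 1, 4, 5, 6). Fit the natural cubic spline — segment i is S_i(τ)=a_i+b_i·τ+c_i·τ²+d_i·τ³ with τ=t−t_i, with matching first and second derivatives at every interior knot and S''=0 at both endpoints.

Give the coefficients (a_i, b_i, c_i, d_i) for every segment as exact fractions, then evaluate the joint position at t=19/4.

  seg 0: a=2 b=-785/636 c=0 d=149/636
  seg 1: a=1 b=-169/318 c=149/212 d=-45/212
  seg 2: a=0 b=-1301/636 c=-64/53 d=797/636
  seg 3: a=-2 b=-223/318 c=541/212 d=-541/636
S(19/4) = -22859/13568

Δ: Δ0=-1, Δ1=-1/3, Δ2=-2, Δ3=1
row 1: diag=8, rhs=4; c'=3/8, d'=1/2
row 2: denom=8−3·3/8=55/8; d'=(-10−3·1/2)/(55/8)=-92/55
row 3: denom=4−1·8/55=212/55; d'=(18−1·-92/55)/(212/55)=541/106
back: M3=541/106
back: M2=-92/55−8/55·541/106=-128/53
back: M1=1/2−3/8·-128/53=149/106
M: M0=0, M1=149/106, M2=-128/53, M3=541/106, M4=0
seg 0: a=2, c=M0/2=0, d=(M1−M0)/(6·1)=149/636, b=Δ0−h0·(2M0+M1)/6=-785/636
seg 1: a=1, c=M1/2=149/212, d=(M2−M1)/(6·3)=-45/212, b=Δ1−h1·(2M1+M2)/6=-169/318
seg 2: a=0, c=M2/2=-64/53, d=(M3−M2)/(6·1)=797/636, b=Δ2−h2·(2M2+M3)/6=-1301/636
seg 3: a=-2, c=M3/2=541/212, d=(M4−M3)/(6·1)=-541/636, b=Δ3−h3·(2M3+M4)/6=-223/318
t_q=19/4 → seg 2, τ=3/4; S=0+-1301/636·τ+-64/53·τ²+797/636·τ³=-22859/13568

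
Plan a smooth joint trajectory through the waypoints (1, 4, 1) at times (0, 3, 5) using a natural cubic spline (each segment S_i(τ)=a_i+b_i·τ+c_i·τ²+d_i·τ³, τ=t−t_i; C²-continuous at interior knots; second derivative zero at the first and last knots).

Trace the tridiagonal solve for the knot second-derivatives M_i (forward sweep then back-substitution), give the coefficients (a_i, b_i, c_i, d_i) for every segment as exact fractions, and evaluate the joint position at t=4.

  seg 0: a=1 b=7/4 c=0 d=-1/12
  seg 1: a=4 b=-1/2 c=-3/4 d=1/8
S(4) = 23/8

Δ: Δ0=1, Δ1=-3/2
row 1: diag=10, rhs=-15; c'=1/5, d'=-3/2
back: M1=-3/2
M: M0=0, M1=-3/2, M2=0
seg 0: a=1, c=M0/2=0, d=(M1−M0)/(6·3)=-1/12, b=Δ0−h0·(2M0+M1)/6=7/4
seg 1: a=4, c=M1/2=-3/4, d=(M2−M1)/(6·2)=1/8, b=Δ1−h1·(2M1+M2)/6=-1/2
t_q=4 → seg 1, τ=1; S=4+-1/2·τ+-3/4·τ²+1/8·τ³=23/8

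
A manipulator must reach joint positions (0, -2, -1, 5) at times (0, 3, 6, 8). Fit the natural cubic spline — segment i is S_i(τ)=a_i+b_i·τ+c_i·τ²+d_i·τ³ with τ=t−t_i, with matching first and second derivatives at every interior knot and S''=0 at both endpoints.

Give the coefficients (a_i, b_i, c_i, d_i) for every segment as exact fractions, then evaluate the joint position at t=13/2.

  seg 0: a=0 b=-80/111 c=0 d=2/333
  seg 1: a=-2 b=-62/111 c=2/37 d=3/37
  seg 2: a=-1 b=217/111 c=29/37 d=-29/222
S(13/2) = 93/592

Δ: Δ0=-2/3, Δ1=1/3, Δ2=3
row 1: diag=12, rhs=6; c'=1/4, d'=1/2
row 2: denom=10−3·1/4=37/4; d'=(16−3·1/2)/(37/4)=58/37
back: M2=58/37
back: M1=1/2−1/4·58/37=4/37
M: M0=0, M1=4/37, M2=58/37, M3=0
seg 0: a=0, c=M0/2=0, d=(M1−M0)/(6·3)=2/333, b=Δ0−h0·(2M0+M1)/6=-80/111
seg 1: a=-2, c=M1/2=2/37, d=(M2−M1)/(6·3)=3/37, b=Δ1−h1·(2M1+M2)/6=-62/111
seg 2: a=-1, c=M2/2=29/37, d=(M3−M2)/(6·2)=-29/222, b=Δ2−h2·(2M2+M3)/6=217/111
t_q=13/2 → seg 2, τ=1/2; S=-1+217/111·τ+29/37·τ²+-29/222·τ³=93/592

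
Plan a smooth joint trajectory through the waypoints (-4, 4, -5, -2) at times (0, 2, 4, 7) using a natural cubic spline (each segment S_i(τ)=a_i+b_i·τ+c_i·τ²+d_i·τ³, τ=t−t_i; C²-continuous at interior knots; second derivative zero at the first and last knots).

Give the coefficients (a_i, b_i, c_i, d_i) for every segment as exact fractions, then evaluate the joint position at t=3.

  seg 0: a=-4 b=124/19 c=0 d=-12/19
  seg 1: a=4 b=-20/19 c=-72/19 d=157/152
  seg 2: a=-5 b=-145/38 c=183/76 d=-61/228
S(3) = 29/152

Δ: Δ0=4, Δ1=-9/2, Δ2=1
row 1: diag=8, rhs=-51; c'=1/4, d'=-51/8
row 2: denom=10−2·1/4=19/2; d'=(33−2·-51/8)/(19/2)=183/38
back: M2=183/38
back: M1=-51/8−1/4·183/38=-144/19
M: M0=0, M1=-144/19, M2=183/38, M3=0
seg 0: a=-4, c=M0/2=0, d=(M1−M0)/(6·2)=-12/19, b=Δ0−h0·(2M0+M1)/6=124/19
seg 1: a=4, c=M1/2=-72/19, d=(M2−M1)/(6·2)=157/152, b=Δ1−h1·(2M1+M2)/6=-20/19
seg 2: a=-5, c=M2/2=183/76, d=(M3−M2)/(6·3)=-61/228, b=Δ2−h2·(2M2+M3)/6=-145/38
t_q=3 → seg 1, τ=1; S=4+-20/19·τ+-72/19·τ²+157/152·τ³=29/152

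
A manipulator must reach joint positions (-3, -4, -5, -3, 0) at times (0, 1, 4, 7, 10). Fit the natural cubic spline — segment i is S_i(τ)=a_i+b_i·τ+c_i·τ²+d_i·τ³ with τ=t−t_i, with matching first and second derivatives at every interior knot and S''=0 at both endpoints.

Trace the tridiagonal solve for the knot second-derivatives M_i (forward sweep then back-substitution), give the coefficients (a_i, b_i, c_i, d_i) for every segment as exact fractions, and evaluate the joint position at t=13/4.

  seg 0: a=-3 b=-343/324 c=0 d=19/324
  seg 1: a=-4 b=-143/162 c=19/108 d=7/2916
  seg 2: a=-5 b=77/324 c=16/81 d=-53/2916
  seg 3: a=-3 b=151/162 c=11/324 d=-11/2916
S(13/4) = -11677/2304

Δ: Δ0=-1, Δ1=-1/3, Δ2=2/3, Δ3=1
row 1: diag=8, rhs=4; c'=3/8, d'=1/2
row 2: denom=12−3·3/8=87/8; d'=(6−3·1/2)/(87/8)=12/29
row 3: denom=12−3·8/29=324/29; d'=(2−3·12/29)/(324/29)=11/162
back: M3=11/162
back: M2=12/29−8/29·11/162=32/81
back: M1=1/2−3/8·32/81=19/54
M: M0=0, M1=19/54, M2=32/81, M3=11/162, M4=0
seg 0: a=-3, c=M0/2=0, d=(M1−M0)/(6·1)=19/324, b=Δ0−h0·(2M0+M1)/6=-343/324
seg 1: a=-4, c=M1/2=19/108, d=(M2−M1)/(6·3)=7/2916, b=Δ1−h1·(2M1+M2)/6=-143/162
seg 2: a=-5, c=M2/2=16/81, d=(M3−M2)/(6·3)=-53/2916, b=Δ2−h2·(2M2+M3)/6=77/324
seg 3: a=-3, c=M3/2=11/324, d=(M4−M3)/(6·3)=-11/2916, b=Δ3−h3·(2M3+M4)/6=151/162
t_q=13/4 → seg 1, τ=9/4; S=-4+-143/162·τ+19/108·τ²+7/2916·τ³=-11677/2304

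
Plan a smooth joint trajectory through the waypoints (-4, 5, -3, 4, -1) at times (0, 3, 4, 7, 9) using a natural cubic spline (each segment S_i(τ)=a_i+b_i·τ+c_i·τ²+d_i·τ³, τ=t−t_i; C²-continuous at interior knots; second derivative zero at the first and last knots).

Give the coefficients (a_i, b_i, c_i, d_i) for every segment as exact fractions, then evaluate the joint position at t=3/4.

Δ: Δ0=3, Δ1=-8, Δ2=7/3, Δ3=-5/2
row 1: diag=8, rhs=-66; c'=1/8, d'=-33/4
row 2: denom=8−1·1/8=63/8; d'=(62−1·-33/4)/(63/8)=562/63
row 3: denom=10−3·8/21=62/7; d'=(-29−3·562/63)/(62/7)=-1171/186
back: M3=-1171/186
back: M2=562/63−8/21·-1171/186=3158/279
back: M1=-33/4−1/8·3158/279=-5393/558
M: M0=0, M1=-5393/558, M2=3158/279, M3=-1171/186, M4=0
seg 0: a=-4, c=M0/2=0, d=(M1−M0)/(6·3)=-5393/10044, b=Δ0−h0·(2M0+M1)/6=8741/1116
seg 1: a=5, c=M1/2=-5393/1116, d=(M2−M1)/(6·1)=1301/372, b=Δ1−h1·(2M1+M2)/6=-3719/558
seg 2: a=-3, c=M2/2=1579/279, d=(M3−M2)/(6·3)=-9829/10044, b=Δ2−h2·(2M2+M3)/6=-6515/1116
seg 3: a=4, c=M3/2=-1171/372, d=(M4−M3)/(6·2)=1171/2232, b=Δ3−h3·(2M3+M4)/6=947/558
t_q=3/4 → seg 0, τ=3/4; S=-4+8741/1116·τ+0·τ²+-5393/10044·τ³=13077/7936

  seg 0: a=-4 b=8741/1116 c=0 d=-5393/10044
  seg 1: a=5 b=-3719/558 c=-5393/1116 d=1301/372
  seg 2: a=-3 b=-6515/1116 c=1579/279 d=-9829/10044
  seg 3: a=4 b=947/558 c=-1171/372 d=1171/2232
S(3/4) = 13077/7936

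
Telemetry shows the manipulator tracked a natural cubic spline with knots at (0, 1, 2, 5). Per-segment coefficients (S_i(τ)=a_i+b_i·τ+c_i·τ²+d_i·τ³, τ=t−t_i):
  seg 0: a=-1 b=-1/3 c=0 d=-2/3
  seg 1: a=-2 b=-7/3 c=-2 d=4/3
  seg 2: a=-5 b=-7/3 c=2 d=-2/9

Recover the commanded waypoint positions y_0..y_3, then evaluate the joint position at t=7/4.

y_0 = S_0(0) = a_0 = -1
y_1 = S_1(0) = a_1 = -2
y_2 = S_2(0) = a_2 = -5
y_3 = S_2(3) = 0
t_q=7/4 is in segment 1 (τ=3/4); S_1(τ)=-69/16

y_0=-1 y_1=-2 y_2=-5 y_3=0
S(7/4) = -69/16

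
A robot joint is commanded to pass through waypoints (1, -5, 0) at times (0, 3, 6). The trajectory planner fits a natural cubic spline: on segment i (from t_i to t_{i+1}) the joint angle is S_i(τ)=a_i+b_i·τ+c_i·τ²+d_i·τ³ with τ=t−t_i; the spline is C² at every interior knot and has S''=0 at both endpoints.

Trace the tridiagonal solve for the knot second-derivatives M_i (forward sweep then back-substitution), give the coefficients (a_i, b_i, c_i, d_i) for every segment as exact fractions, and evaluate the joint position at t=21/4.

Δ: Δ0=-2, Δ1=5/3
row 1: diag=12, rhs=22; c'=1/4, d'=11/6
back: M1=11/6
M: M0=0, M1=11/6, M2=0
seg 0: a=1, c=M0/2=0, d=(M1−M0)/(6·3)=11/108, b=Δ0−h0·(2M0+M1)/6=-35/12
seg 1: a=-5, c=M1/2=11/12, d=(M2−M1)/(6·3)=-11/108, b=Δ1−h1·(2M1+M2)/6=-1/6
t_q=21/4 → seg 1, τ=9/4; S=-5+-1/6·τ+11/12·τ²+-11/108·τ³=-485/256

  seg 0: a=1 b=-35/12 c=0 d=11/108
  seg 1: a=-5 b=-1/6 c=11/12 d=-11/108
S(21/4) = -485/256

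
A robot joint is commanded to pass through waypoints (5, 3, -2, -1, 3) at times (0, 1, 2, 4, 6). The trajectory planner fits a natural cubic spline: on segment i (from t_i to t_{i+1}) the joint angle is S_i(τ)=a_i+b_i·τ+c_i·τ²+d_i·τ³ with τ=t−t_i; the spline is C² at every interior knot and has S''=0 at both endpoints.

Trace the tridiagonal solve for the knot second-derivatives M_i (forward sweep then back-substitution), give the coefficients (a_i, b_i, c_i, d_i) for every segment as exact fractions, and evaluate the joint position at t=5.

  seg 0: a=5 b=-163/168 c=0 d=-173/168
  seg 1: a=3 b=-341/84 c=-173/56 d=361/168
  seg 2: a=-2 b=-91/24 c=47/14 d=-407/672
  seg 3: a=-1 b=199/84 c=-31/112 d=31/672
S(5) = 255/224

Δ: Δ0=-2, Δ1=-5, Δ2=1/2, Δ3=2
row 1: diag=4, rhs=-18; c'=1/4, d'=-9/2
row 2: denom=6−1·1/4=23/4; d'=(33−1·-9/2)/(23/4)=150/23
row 3: denom=8−2·8/23=168/23; d'=(9−2·150/23)/(168/23)=-31/56
back: M3=-31/56
back: M2=150/23−8/23·-31/56=47/7
back: M1=-9/2−1/4·47/7=-173/28
M: M0=0, M1=-173/28, M2=47/7, M3=-31/56, M4=0
seg 0: a=5, c=M0/2=0, d=(M1−M0)/(6·1)=-173/168, b=Δ0−h0·(2M0+M1)/6=-163/168
seg 1: a=3, c=M1/2=-173/56, d=(M2−M1)/(6·1)=361/168, b=Δ1−h1·(2M1+M2)/6=-341/84
seg 2: a=-2, c=M2/2=47/14, d=(M3−M2)/(6·2)=-407/672, b=Δ2−h2·(2M2+M3)/6=-91/24
seg 3: a=-1, c=M3/2=-31/112, d=(M4−M3)/(6·2)=31/672, b=Δ3−h3·(2M3+M4)/6=199/84
t_q=5 → seg 3, τ=1; S=-1+199/84·τ+-31/112·τ²+31/672·τ³=255/224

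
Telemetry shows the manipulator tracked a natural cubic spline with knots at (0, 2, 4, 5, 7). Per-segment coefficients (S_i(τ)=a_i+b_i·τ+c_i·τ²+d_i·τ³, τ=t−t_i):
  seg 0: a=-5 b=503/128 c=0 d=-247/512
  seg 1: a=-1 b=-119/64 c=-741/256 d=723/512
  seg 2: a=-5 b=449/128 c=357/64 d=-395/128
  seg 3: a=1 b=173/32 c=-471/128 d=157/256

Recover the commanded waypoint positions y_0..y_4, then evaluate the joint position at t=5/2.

y_0=-5 y_1=-1 y_2=-5 y_3=1 y_4=2
S(5/2) = -10145/4096

y_0 = S_0(0) = a_0 = -5
y_1 = S_1(0) = a_1 = -1
y_2 = S_2(0) = a_2 = -5
y_3 = S_3(0) = a_3 = 1
y_4 = S_3(2) = 2
t_q=5/2 is in segment 1 (τ=1/2); S_1(τ)=-10145/4096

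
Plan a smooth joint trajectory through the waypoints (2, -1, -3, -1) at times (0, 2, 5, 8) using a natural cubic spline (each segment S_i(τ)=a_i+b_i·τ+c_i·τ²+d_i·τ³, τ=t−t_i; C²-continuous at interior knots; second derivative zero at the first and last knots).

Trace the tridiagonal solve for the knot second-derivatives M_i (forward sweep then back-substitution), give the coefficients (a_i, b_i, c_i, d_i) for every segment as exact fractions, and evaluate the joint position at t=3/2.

  seg 0: a=2 b=-119/74 c=0 d=1/37
  seg 1: a=-1 b=-95/74 c=6/37 d=29/1998
  seg 2: a=-3 b=3/37 c=65/222 d=-65/1998
S(3/2) = -95/296

Δ: Δ0=-3/2, Δ1=-2/3, Δ2=2/3
row 1: diag=10, rhs=5; c'=3/10, d'=1/2
row 2: denom=12−3·3/10=111/10; d'=(8−3·1/2)/(111/10)=65/111
back: M2=65/111
back: M1=1/2−3/10·65/111=12/37
M: M0=0, M1=12/37, M2=65/111, M3=0
seg 0: a=2, c=M0/2=0, d=(M1−M0)/(6·2)=1/37, b=Δ0−h0·(2M0+M1)/6=-119/74
seg 1: a=-1, c=M1/2=6/37, d=(M2−M1)/(6·3)=29/1998, b=Δ1−h1·(2M1+M2)/6=-95/74
seg 2: a=-3, c=M2/2=65/222, d=(M3−M2)/(6·3)=-65/1998, b=Δ2−h2·(2M2+M3)/6=3/37
t_q=3/2 → seg 0, τ=3/2; S=2+-119/74·τ+0·τ²+1/37·τ³=-95/296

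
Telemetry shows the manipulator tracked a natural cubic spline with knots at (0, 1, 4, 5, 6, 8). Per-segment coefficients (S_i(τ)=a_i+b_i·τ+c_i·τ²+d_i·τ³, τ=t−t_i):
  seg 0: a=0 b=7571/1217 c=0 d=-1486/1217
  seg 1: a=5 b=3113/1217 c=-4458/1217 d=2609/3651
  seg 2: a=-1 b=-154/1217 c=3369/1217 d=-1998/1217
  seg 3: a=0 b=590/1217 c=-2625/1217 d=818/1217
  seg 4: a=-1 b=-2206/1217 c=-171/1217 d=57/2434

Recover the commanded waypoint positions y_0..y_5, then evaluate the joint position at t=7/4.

y_0=0 y_1=5 y_2=-1 y_3=0 y_4=-1 y_5=-5
S(7/4) = 401857/77888

y_0 = S_0(0) = a_0 = 0
y_1 = S_1(0) = a_1 = 5
y_2 = S_2(0) = a_2 = -1
y_3 = S_3(0) = a_3 = 0
y_4 = S_4(0) = a_4 = -1
y_5 = S_4(2) = -5
t_q=7/4 is in segment 1 (τ=3/4); S_1(τ)=401857/77888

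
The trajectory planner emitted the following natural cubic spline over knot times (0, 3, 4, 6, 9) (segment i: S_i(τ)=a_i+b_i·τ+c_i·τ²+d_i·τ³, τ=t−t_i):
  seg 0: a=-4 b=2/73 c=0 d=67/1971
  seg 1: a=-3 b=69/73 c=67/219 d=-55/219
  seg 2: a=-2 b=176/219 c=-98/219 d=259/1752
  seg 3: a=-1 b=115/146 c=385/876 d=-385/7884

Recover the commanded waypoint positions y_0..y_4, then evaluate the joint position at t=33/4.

y_0=-4 y_1=-3 y_2=-2 y_3=-1 y_4=4
S(33/4) = 45617/18688

y_0 = S_0(0) = a_0 = -4
y_1 = S_1(0) = a_1 = -3
y_2 = S_2(0) = a_2 = -2
y_3 = S_3(0) = a_3 = -1
y_4 = S_3(3) = 4
t_q=33/4 is in segment 3 (τ=9/4); S_3(τ)=45617/18688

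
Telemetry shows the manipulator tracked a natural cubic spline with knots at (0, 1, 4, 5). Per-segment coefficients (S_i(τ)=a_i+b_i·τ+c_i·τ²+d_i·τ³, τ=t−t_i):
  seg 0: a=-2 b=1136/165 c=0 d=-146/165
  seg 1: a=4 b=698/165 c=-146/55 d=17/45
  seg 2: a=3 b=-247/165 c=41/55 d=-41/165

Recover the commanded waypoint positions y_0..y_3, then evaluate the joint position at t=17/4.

y_0=-2 y_1=4 y_2=3 y_3=2
S(17/4) = 9393/3520

y_0 = S_0(0) = a_0 = -2
y_1 = S_1(0) = a_1 = 4
y_2 = S_2(0) = a_2 = 3
y_3 = S_2(1) = 2
t_q=17/4 is in segment 2 (τ=1/4); S_2(τ)=9393/3520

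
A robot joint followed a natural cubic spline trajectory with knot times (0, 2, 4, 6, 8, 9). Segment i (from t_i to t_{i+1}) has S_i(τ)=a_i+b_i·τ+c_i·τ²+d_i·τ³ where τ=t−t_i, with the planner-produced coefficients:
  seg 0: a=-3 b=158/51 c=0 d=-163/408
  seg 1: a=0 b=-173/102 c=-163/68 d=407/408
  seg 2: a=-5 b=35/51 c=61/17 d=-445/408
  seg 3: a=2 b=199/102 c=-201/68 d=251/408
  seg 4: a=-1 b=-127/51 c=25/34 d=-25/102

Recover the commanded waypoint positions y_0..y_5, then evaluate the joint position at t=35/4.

y_0=-3 y_1=0 y_2=-5 y_3=2 y_4=-1 y_5=-3
S(35/4) = -5565/2176

y_0 = S_0(0) = a_0 = -3
y_1 = S_1(0) = a_1 = 0
y_2 = S_2(0) = a_2 = -5
y_3 = S_3(0) = a_3 = 2
y_4 = S_4(0) = a_4 = -1
y_5 = S_4(1) = -3
t_q=35/4 is in segment 4 (τ=3/4); S_4(τ)=-5565/2176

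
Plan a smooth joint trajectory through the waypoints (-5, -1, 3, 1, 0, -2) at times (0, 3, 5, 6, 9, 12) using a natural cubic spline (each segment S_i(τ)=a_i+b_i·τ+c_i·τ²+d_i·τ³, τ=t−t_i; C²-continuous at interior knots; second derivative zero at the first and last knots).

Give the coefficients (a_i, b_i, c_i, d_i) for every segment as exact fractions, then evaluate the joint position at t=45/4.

Δ: Δ0=4/3, Δ1=2, Δ2=-2, Δ3=-1/3, Δ4=-2/3
row 1: diag=10, rhs=4; c'=1/5, d'=2/5
row 2: denom=6−2·1/5=28/5; d'=(-24−2·2/5)/(28/5)=-31/7
row 3: denom=8−1·5/28=219/28; d'=(10−1·-31/7)/(219/28)=404/219
row 4: denom=12−3·28/73=792/73; d'=(-2−3·404/219)/(792/73)=-25/36
back: M4=-25/36
back: M3=404/219−28/73·-25/36=19/9
back: M2=-31/7−5/28·19/9=-173/36
back: M1=2/5−1/5·-173/36=49/36
M: M0=0, M1=49/36, M2=-173/36, M3=19/9, M4=-25/36, M5=0
seg 0: a=-5, c=M0/2=0, d=(M1−M0)/(6·3)=49/648, b=Δ0−h0·(2M0+M1)/6=47/72
seg 1: a=-1, c=M1/2=49/72, d=(M2−M1)/(6·2)=-37/72, b=Δ1−h1·(2M1+M2)/6=97/36
seg 2: a=3, c=M2/2=-173/72, d=(M3−M2)/(6·1)=83/72, b=Δ2−h2·(2M2+M3)/6=-3/4
seg 3: a=1, c=M3/2=19/18, d=(M4−M3)/(6·3)=-101/648, b=Δ3−h3·(2M3+M4)/6=-151/72
seg 4: a=0, c=M4/2=-25/72, d=(M5−M4)/(6·3)=25/648, b=Δ4−h4·(2M4+M5)/6=1/36
t_q=45/4 → seg 4, τ=9/4; S=0+1/36·τ+-25/72·τ²+25/648·τ³=-643/512

  seg 0: a=-5 b=47/72 c=0 d=49/648
  seg 1: a=-1 b=97/36 c=49/72 d=-37/72
  seg 2: a=3 b=-3/4 c=-173/72 d=83/72
  seg 3: a=1 b=-151/72 c=19/18 d=-101/648
  seg 4: a=0 b=1/36 c=-25/72 d=25/648
S(45/4) = -643/512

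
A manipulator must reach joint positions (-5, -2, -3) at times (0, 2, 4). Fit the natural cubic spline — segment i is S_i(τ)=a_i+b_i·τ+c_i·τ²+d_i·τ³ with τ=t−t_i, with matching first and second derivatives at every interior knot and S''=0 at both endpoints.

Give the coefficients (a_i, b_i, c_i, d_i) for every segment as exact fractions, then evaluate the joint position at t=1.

  seg 0: a=-5 b=2 c=0 d=-1/8
  seg 1: a=-2 b=1/2 c=-3/4 d=1/8
S(1) = -25/8

Δ: Δ0=3/2, Δ1=-1/2
row 1: diag=8, rhs=-12; c'=1/4, d'=-3/2
back: M1=-3/2
M: M0=0, M1=-3/2, M2=0
seg 0: a=-5, c=M0/2=0, d=(M1−M0)/(6·2)=-1/8, b=Δ0−h0·(2M0+M1)/6=2
seg 1: a=-2, c=M1/2=-3/4, d=(M2−M1)/(6·2)=1/8, b=Δ1−h1·(2M1+M2)/6=1/2
t_q=1 → seg 0, τ=1; S=-5+2·τ+0·τ²+-1/8·τ³=-25/8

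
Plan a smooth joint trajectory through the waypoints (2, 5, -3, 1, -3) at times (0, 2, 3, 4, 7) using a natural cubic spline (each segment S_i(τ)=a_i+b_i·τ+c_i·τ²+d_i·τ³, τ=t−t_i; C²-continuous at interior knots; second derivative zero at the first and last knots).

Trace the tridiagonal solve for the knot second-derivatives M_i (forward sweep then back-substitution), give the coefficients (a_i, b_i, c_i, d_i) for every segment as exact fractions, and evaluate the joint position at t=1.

Δ: Δ0=3/2, Δ1=-8, Δ2=4, Δ3=-4/3
row 1: diag=6, rhs=-57; c'=1/6, d'=-19/2
row 2: denom=4−1·1/6=23/6; d'=(72−1·-19/2)/(23/6)=489/23
row 3: denom=8−1·6/23=178/23; d'=(-32−1·489/23)/(178/23)=-1225/178
back: M3=-1225/178
back: M2=489/23−6/23·-1225/178=2052/89
back: M1=-19/2−1/6·2052/89=-2375/178
M: M0=0, M1=-2375/178, M2=2052/89, M3=-1225/178, M4=0
seg 0: a=2, c=M0/2=0, d=(M1−M0)/(6·2)=-2375/2136, b=Δ0−h0·(2M0+M1)/6=1588/267
seg 1: a=5, c=M1/2=-2375/356, d=(M2−M1)/(6·1)=6479/1068, b=Δ1−h1·(2M1+M2)/6=-3949/534
seg 2: a=-3, c=M2/2=1026/89, d=(M3−M2)/(6·1)=-5329/1068, b=Δ2−h2·(2M2+M3)/6=-2711/1068
seg 3: a=1, c=M3/2=-1225/356, d=(M4−M3)/(6·3)=1225/3204, b=Δ3−h3·(2M3+M4)/6=2963/534
t_q=1 → seg 0, τ=1; S=2+1588/267·τ+0·τ²+-2375/2136·τ³=4867/712

  seg 0: a=2 b=1588/267 c=0 d=-2375/2136
  seg 1: a=5 b=-3949/534 c=-2375/356 d=6479/1068
  seg 2: a=-3 b=-2711/1068 c=1026/89 d=-5329/1068
  seg 3: a=1 b=2963/534 c=-1225/356 d=1225/3204
S(1) = 4867/712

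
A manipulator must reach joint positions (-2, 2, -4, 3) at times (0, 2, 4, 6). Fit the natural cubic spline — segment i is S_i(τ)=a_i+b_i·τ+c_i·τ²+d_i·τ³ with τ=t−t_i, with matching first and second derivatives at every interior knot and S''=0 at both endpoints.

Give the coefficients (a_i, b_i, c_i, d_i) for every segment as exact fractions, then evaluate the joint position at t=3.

Δ: Δ0=2, Δ1=-3, Δ2=7/2
row 1: diag=8, rhs=-30; c'=1/4, d'=-15/4
row 2: denom=8−2·1/4=15/2; d'=(39−2·-15/4)/(15/2)=31/5
back: M2=31/5
back: M1=-15/4−1/4·31/5=-53/10
M: M0=0, M1=-53/10, M2=31/5, M3=0
seg 0: a=-2, c=M0/2=0, d=(M1−M0)/(6·2)=-53/120, b=Δ0−h0·(2M0+M1)/6=113/30
seg 1: a=2, c=M1/2=-53/20, d=(M2−M1)/(6·2)=23/24, b=Δ1−h1·(2M1+M2)/6=-23/15
seg 2: a=-4, c=M2/2=31/10, d=(M3−M2)/(6·2)=-31/60, b=Δ2−h2·(2M2+M3)/6=-19/30
t_q=3 → seg 1, τ=1; S=2+-23/15·τ+-53/20·τ²+23/24·τ³=-49/40

  seg 0: a=-2 b=113/30 c=0 d=-53/120
  seg 1: a=2 b=-23/15 c=-53/20 d=23/24
  seg 2: a=-4 b=-19/30 c=31/10 d=-31/60
S(3) = -49/40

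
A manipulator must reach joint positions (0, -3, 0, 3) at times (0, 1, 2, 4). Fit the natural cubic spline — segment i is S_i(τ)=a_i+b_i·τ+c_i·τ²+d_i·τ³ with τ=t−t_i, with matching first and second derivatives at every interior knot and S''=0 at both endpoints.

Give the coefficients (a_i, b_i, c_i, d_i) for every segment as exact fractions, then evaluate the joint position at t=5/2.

  seg 0: a=0 b=-213/46 c=0 d=75/46
  seg 1: a=-3 b=6/23 c=225/46 d=-99/46
  seg 2: a=0 b=165/46 c=-36/23 d=6/23
S(5/2) = 33/23

Δ: Δ0=-3, Δ1=3, Δ2=3/2
row 1: diag=4, rhs=36; c'=1/4, d'=9
row 2: denom=6−1·1/4=23/4; d'=(-9−1·9)/(23/4)=-72/23
back: M2=-72/23
back: M1=9−1/4·-72/23=225/23
M: M0=0, M1=225/23, M2=-72/23, M3=0
seg 0: a=0, c=M0/2=0, d=(M1−M0)/(6·1)=75/46, b=Δ0−h0·(2M0+M1)/6=-213/46
seg 1: a=-3, c=M1/2=225/46, d=(M2−M1)/(6·1)=-99/46, b=Δ1−h1·(2M1+M2)/6=6/23
seg 2: a=0, c=M2/2=-36/23, d=(M3−M2)/(6·2)=6/23, b=Δ2−h2·(2M2+M3)/6=165/46
t_q=5/2 → seg 2, τ=1/2; S=0+165/46·τ+-36/23·τ²+6/23·τ³=33/23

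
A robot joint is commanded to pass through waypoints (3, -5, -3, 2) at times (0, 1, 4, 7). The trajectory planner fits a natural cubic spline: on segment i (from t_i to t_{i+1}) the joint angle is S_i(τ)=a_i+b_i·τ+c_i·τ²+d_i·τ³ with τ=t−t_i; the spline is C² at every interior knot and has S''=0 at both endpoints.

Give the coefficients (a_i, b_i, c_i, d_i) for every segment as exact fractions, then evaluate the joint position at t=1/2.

  seg 0: a=3 b=-797/87 c=0 d=101/87
  seg 1: a=-5 b=-494/87 c=101/29 d=-119/261
  seg 2: a=-3 b=253/87 c=-18/29 d=2/29
S(1/2) = -333/232

Δ: Δ0=-8, Δ1=2/3, Δ2=5/3
row 1: diag=8, rhs=52; c'=3/8, d'=13/2
row 2: denom=12−3·3/8=87/8; d'=(6−3·13/2)/(87/8)=-36/29
back: M2=-36/29
back: M1=13/2−3/8·-36/29=202/29
M: M0=0, M1=202/29, M2=-36/29, M3=0
seg 0: a=3, c=M0/2=0, d=(M1−M0)/(6·1)=101/87, b=Δ0−h0·(2M0+M1)/6=-797/87
seg 1: a=-5, c=M1/2=101/29, d=(M2−M1)/(6·3)=-119/261, b=Δ1−h1·(2M1+M2)/6=-494/87
seg 2: a=-3, c=M2/2=-18/29, d=(M3−M2)/(6·3)=2/29, b=Δ2−h2·(2M2+M3)/6=253/87
t_q=1/2 → seg 0, τ=1/2; S=3+-797/87·τ+0·τ²+101/87·τ³=-333/232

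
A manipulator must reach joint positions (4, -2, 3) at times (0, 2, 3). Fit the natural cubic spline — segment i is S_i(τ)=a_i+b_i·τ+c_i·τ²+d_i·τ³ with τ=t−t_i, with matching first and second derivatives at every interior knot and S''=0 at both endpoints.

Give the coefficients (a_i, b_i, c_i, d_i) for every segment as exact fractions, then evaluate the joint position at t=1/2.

  seg 0: a=4 b=-17/3 c=0 d=2/3
  seg 1: a=-2 b=7/3 c=4 d=-4/3
S(1/2) = 5/4

Δ: Δ0=-3, Δ1=5
row 1: diag=6, rhs=48; c'=1/6, d'=8
back: M1=8
M: M0=0, M1=8, M2=0
seg 0: a=4, c=M0/2=0, d=(M1−M0)/(6·2)=2/3, b=Δ0−h0·(2M0+M1)/6=-17/3
seg 1: a=-2, c=M1/2=4, d=(M2−M1)/(6·1)=-4/3, b=Δ1−h1·(2M1+M2)/6=7/3
t_q=1/2 → seg 0, τ=1/2; S=4+-17/3·τ+0·τ²+2/3·τ³=5/4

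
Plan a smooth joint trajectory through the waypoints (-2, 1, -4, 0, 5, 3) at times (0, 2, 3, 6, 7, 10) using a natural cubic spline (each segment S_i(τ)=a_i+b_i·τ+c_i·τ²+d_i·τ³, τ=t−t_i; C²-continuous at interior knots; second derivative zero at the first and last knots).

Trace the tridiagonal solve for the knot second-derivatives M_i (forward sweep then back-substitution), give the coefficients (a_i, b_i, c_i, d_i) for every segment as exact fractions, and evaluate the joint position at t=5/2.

  seg 0: a=-2 b=6665/1686 c=0 d=-517/843
  seg 1: a=1 b=-5743/1686 c=-1034/281 d=3517/1686
  seg 2: a=-4 b=-3800/843 c=1449/562 d=-3193/15174
  seg 3: a=0 b=8903/1686 c=577/843 d=-1627/1686
  seg 4: a=5 b=1055/281 c=-3727/1686 d=3727/15174
S(5/2) = -6125/4496

Δ: Δ0=3/2, Δ1=-5, Δ2=4/3, Δ3=5, Δ4=-2/3
row 1: diag=6, rhs=-39; c'=1/6, d'=-13/2
row 2: denom=8−1·1/6=47/6; d'=(38−1·-13/2)/(47/6)=267/47
row 3: denom=8−3·18/47=322/47; d'=(22−3·267/47)/(322/47)=233/322
row 4: denom=8−1·47/322=2529/322; d'=(-34−1·233/322)/(2529/322)=-3727/843
back: M4=-3727/843
back: M3=233/322−47/322·-3727/843=1154/843
back: M2=267/47−18/47·1154/843=1449/281
back: M1=-13/2−1/6·1449/281=-2068/281
M: M0=0, M1=-2068/281, M2=1449/281, M3=1154/843, M4=-3727/843, M5=0
seg 0: a=-2, c=M0/2=0, d=(M1−M0)/(6·2)=-517/843, b=Δ0−h0·(2M0+M1)/6=6665/1686
seg 1: a=1, c=M1/2=-1034/281, d=(M2−M1)/(6·1)=3517/1686, b=Δ1−h1·(2M1+M2)/6=-5743/1686
seg 2: a=-4, c=M2/2=1449/562, d=(M3−M2)/(6·3)=-3193/15174, b=Δ2−h2·(2M2+M3)/6=-3800/843
seg 3: a=0, c=M3/2=577/843, d=(M4−M3)/(6·1)=-1627/1686, b=Δ3−h3·(2M3+M4)/6=8903/1686
seg 4: a=5, c=M4/2=-3727/1686, d=(M5−M4)/(6·3)=3727/15174, b=Δ4−h4·(2M4+M5)/6=1055/281
t_q=5/2 → seg 1, τ=1/2; S=1+-5743/1686·τ+-1034/281·τ²+3517/1686·τ³=-6125/4496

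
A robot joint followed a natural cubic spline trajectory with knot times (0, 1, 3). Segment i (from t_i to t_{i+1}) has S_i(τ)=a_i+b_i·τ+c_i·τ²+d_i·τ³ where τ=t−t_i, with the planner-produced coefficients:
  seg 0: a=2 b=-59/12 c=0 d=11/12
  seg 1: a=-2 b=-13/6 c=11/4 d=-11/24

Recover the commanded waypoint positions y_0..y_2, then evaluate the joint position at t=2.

y_0=2 y_1=-2 y_2=1
S(2) = -15/8

y_0 = S_0(0) = a_0 = 2
y_1 = S_1(0) = a_1 = -2
y_2 = S_1(2) = 1
t_q=2 is in segment 1 (τ=1); S_1(τ)=-15/8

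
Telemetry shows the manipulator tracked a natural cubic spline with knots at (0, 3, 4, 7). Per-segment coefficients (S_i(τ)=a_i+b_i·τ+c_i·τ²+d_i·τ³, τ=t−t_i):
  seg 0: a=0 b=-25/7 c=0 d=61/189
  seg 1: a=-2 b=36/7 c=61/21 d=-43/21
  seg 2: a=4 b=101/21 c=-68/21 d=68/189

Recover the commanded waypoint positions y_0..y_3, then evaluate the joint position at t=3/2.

y_0=0 y_1=-2 y_2=4 y_3=-1
S(3/2) = -239/56

y_0 = S_0(0) = a_0 = 0
y_1 = S_1(0) = a_1 = -2
y_2 = S_2(0) = a_2 = 4
y_3 = S_2(3) = -1
t_q=3/2 is in segment 0 (τ=3/2); S_0(τ)=-239/56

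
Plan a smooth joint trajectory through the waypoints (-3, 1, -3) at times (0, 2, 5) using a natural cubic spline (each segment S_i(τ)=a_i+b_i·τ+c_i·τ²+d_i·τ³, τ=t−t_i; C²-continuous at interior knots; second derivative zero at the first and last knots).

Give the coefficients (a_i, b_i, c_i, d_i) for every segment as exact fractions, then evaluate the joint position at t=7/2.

Δ: Δ0=2, Δ1=-4/3
row 1: diag=10, rhs=-20; c'=3/10, d'=-2
back: M1=-2
M: M0=0, M1=-2, M2=0
seg 0: a=-3, c=M0/2=0, d=(M1−M0)/(6·2)=-1/6, b=Δ0−h0·(2M0+M1)/6=8/3
seg 1: a=1, c=M1/2=-1, d=(M2−M1)/(6·3)=1/9, b=Δ1−h1·(2M1+M2)/6=2/3
t_q=7/2 → seg 1, τ=3/2; S=1+2/3·τ+-1·τ²+1/9·τ³=1/8

  seg 0: a=-3 b=8/3 c=0 d=-1/6
  seg 1: a=1 b=2/3 c=-1 d=1/9
S(7/2) = 1/8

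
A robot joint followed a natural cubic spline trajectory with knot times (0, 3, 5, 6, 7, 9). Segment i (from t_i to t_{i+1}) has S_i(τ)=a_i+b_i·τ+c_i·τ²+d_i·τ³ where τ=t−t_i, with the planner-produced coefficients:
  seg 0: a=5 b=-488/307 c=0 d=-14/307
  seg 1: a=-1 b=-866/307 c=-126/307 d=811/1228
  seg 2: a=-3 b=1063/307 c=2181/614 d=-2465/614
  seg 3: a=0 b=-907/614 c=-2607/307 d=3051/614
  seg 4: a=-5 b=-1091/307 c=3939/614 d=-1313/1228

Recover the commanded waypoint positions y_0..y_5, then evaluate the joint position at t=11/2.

y_0=5 y_1=-1 y_2=-3 y_3=0 y_4=-5 y_5=5
S(11/2) = -4335/4912

y_0 = S_0(0) = a_0 = 5
y_1 = S_1(0) = a_1 = -1
y_2 = S_2(0) = a_2 = -3
y_3 = S_3(0) = a_3 = 0
y_4 = S_4(0) = a_4 = -5
y_5 = S_4(2) = 5
t_q=11/2 is in segment 2 (τ=1/2); S_2(τ)=-4335/4912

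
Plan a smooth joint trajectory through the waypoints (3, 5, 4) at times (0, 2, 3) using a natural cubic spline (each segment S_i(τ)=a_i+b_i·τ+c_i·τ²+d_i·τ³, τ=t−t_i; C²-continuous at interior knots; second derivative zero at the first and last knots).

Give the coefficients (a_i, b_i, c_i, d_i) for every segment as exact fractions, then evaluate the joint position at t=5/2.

Δ: Δ0=1, Δ1=-1
row 1: diag=6, rhs=-12; c'=1/6, d'=-2
back: M1=-2
M: M0=0, M1=-2, M2=0
seg 0: a=3, c=M0/2=0, d=(M1−M0)/(6·2)=-1/6, b=Δ0−h0·(2M0+M1)/6=5/3
seg 1: a=5, c=M1/2=-1, d=(M2−M1)/(6·1)=1/3, b=Δ1−h1·(2M1+M2)/6=-1/3
t_q=5/2 → seg 1, τ=1/2; S=5+-1/3·τ+-1·τ²+1/3·τ³=37/8

  seg 0: a=3 b=5/3 c=0 d=-1/6
  seg 1: a=5 b=-1/3 c=-1 d=1/3
S(5/2) = 37/8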